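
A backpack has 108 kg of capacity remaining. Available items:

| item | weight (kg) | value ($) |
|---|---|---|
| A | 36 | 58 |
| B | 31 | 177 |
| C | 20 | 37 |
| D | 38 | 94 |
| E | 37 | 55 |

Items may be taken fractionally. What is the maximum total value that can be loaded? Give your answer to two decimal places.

Greedy by value/weight ratio, highest first.
Order: B (177/31=5.71) > D (94/38=2.47) > C (37/20=1.85) > A (58/36=1.61) > E (55/37=1.49)
Fill: take B (31 @ 177) → take D (38 @ 94) → take C (20 @ 37) → take 19/36 of A → 30.61; 108/108 used.
Total value = 338.61

338.61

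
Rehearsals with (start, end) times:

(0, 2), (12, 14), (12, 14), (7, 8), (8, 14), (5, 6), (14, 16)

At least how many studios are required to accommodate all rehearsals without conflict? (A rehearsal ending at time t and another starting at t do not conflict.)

starts: [0, 5, 7, 8, 12, 12, 14]
ends:   [2, 6, 8, 14, 14, 14, 16]
s0→1 e2→0 s5→1 e6→0 s7→1 e8→0 s8→1 s12→2 s12→3  — peak 3.

3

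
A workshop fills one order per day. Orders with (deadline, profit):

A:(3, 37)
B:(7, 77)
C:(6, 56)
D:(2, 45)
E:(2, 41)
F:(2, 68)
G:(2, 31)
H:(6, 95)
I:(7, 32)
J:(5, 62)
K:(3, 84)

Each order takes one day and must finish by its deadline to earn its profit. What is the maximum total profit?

Sort by profit descending; place each in the latest free slot ≤ its deadline.
Profit order: H=95 K=84 B=77 F=68 J=62 C=56 D=45 E=41 A=37 I=32 G=31
Assign: H→slot 6, K→slot 3, B→slot 7, F→slot 2, J→slot 5, C→slot 4, D→slot 1, E skipped, A skipped, I skipped, G skipped.
Slots: [1:D] [2:F] [3:K] [4:C] [5:J] [6:H] [7:B]
Profit = 45 + 68 + 84 + 56 + 62 + 95 + 77 = 487

487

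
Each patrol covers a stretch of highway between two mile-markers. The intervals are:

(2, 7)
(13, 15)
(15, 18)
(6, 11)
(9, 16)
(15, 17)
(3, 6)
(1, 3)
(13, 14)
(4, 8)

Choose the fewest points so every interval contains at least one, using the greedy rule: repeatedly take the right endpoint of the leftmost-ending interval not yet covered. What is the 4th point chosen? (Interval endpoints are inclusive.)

Process intervals by earliest right end; each time one isn't hit yet, stab at its right endpoint.
Sorted: [1,3] [3,6] [2,7] [4,8] [6,11] [13,14] [13,15] [9,16] [15,17] [15,18]
{[1,3],[3,6],[2,7]} hit by 3; {[4,8],[6,11]} hit by 8; {[13,14],[13,15],[9,16]} hit by 14; {[15,17],[15,18]} hit by 17.
Points: 3, 8, 14, 17 (4 total).

17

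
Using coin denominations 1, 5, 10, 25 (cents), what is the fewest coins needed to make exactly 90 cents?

90 = 3×25 + 1×10 + 1×5
Total coins = 3 + 1 + 1 = 5

5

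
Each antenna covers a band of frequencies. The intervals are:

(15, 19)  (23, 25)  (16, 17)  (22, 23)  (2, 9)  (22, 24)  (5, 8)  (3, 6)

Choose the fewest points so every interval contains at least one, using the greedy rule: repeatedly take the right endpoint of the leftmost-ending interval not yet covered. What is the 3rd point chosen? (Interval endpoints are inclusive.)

23

By right end: [3,6]  [5,8]  [2,9]  [16,17]  [15,19]  [22,23]  [22,24]  [23,25]
[3,6] uncovered → point at 6; [16,17] uncovered → point at 17; [22,23] uncovered → point at 23.
Points: 6, 17, 23 (3 total).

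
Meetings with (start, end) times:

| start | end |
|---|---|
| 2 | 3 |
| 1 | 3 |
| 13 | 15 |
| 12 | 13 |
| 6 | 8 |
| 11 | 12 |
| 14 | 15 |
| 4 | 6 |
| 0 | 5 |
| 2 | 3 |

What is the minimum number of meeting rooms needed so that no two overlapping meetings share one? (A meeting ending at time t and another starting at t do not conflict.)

4

The answer is the maximum number of intervals overlapping at any instant.
Events (time:±→running): 0:+→1 1:+→2 2:+→3 2:+→4 … peak 4.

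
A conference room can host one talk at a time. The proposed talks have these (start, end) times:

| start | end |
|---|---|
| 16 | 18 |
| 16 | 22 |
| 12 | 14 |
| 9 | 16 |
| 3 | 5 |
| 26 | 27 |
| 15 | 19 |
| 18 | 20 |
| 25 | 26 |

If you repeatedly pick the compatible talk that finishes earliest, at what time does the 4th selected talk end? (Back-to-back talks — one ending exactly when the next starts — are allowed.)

20

Greedy by earliest finish: after sorting by end time, pick each interval compatible with the last pick.
By end time: (3,5), (12,14), (9,16), (16,18), (15,19), (18,20), (16,22), (25,26), (26,27).
Pick (3,5); next start ≥ 5 → (12,14); next start ≥ 14 → (16,18); next start ≥ 18 → (18,20); next start ≥ 20 → (25,26); next start ≥ 26 → (26,27).
Selected: (3,5) (12,14) (16,18) (18,20) (25,26) (26,27)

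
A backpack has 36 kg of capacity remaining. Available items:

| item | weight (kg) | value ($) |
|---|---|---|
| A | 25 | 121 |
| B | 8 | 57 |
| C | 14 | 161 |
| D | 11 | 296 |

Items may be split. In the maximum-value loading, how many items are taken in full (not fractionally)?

Order: D (296/11=26.91) > C (161/14=11.50) > B (57/8=7.12) > A (121/25=4.84)
Fill: take D (11 @ 296) → take C (14 @ 161) → take B (8 @ 57) → take 3/25 of A → 14.52; 36/36 used.
3 item(s) taken whole; one partial (take 3/25 of A).

3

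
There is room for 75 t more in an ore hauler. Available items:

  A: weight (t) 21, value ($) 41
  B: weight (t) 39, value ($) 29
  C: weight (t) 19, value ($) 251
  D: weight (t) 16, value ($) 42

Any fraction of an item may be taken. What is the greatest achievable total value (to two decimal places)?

348.13

Order: C (251/19=13.21) > D (42/16=2.62) > A (41/21=1.95) > B (29/39=0.74)
Fill: take C (19 @ 251) → take D (16 @ 42) → take A (21 @ 41) → take 19/39 of B → 14.13; 75/75 used.
Total value = 348.13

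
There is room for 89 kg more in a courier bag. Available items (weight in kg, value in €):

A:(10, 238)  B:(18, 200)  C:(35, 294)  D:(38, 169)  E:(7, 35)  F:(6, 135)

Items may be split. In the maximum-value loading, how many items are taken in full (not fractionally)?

5

Order: A (238/10=23.80) > F (135/6=22.50) > B (200/18=11.11) > C (294/35=8.40) > E (35/7=5.00) > D (169/38=4.45)
Fill: take A (10 @ 238) → take F (6 @ 135) → take B (18 @ 200) → take C (35 @ 294) → take E (7 @ 35) → take 13/38 of D → 57.82; 89/89 used.
5 item(s) taken whole; one partial (take 13/38 of D).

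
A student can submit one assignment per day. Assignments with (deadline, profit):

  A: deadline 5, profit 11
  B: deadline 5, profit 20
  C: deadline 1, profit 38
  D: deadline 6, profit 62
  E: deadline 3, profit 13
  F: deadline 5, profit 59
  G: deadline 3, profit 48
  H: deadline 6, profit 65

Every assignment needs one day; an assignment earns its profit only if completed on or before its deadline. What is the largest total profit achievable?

Profit order: H=65 D=62 F=59 G=48 C=38 B=20 E=13 A=11
Assign: H→slot 6, D→slot 5, F→slot 4, G→slot 3, C→slot 1, B→slot 2, E skipped, A skipped.
Slots: [1:C] [2:B] [3:G] [4:F] [5:D] [6:H]
Profit = 38 + 20 + 48 + 59 + 62 + 65 = 292

292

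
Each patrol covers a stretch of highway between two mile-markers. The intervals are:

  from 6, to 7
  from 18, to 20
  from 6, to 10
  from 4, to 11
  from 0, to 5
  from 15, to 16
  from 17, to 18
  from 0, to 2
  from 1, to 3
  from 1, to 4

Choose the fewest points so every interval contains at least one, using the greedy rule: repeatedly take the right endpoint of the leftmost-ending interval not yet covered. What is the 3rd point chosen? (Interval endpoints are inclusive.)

16

Sorted: [0,2] [1,3] [1,4] [0,5] [6,7] [6,10] [4,11] [15,16] [17,18] [18,20]
{[0,2],[1,3],[1,4],[0,5]} hit by 2; {[6,7],[6,10],[4,11]} hit by 7; {[15,16]} hit by 16; {[17,18],[18,20]} hit by 18.
Points: 2, 7, 16, 18 (4 total).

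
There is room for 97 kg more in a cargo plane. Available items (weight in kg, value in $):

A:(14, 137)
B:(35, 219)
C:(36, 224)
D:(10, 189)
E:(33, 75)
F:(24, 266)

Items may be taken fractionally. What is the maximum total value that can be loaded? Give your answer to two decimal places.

898.11

Greedy by value/weight ratio, highest first.
Ratios (sorted): D 18.90, F 11.08, A 9.79, B 6.26, C 6.22, E 2.27
take D (10 @ 189); take F (24 @ 266); take A (14 @ 137); take B (35 @ 219); take 14/36 of C → 87.11. Capacity used 97/97.
Total value = 898.11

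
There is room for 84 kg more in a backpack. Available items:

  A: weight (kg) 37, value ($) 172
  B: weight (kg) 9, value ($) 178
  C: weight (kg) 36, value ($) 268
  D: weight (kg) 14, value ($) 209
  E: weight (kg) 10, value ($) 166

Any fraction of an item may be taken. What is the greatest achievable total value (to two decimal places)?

890.73

Order: B (178/9=19.78) > E (166/10=16.60) > D (209/14=14.93) > C (268/36=7.44) > A (172/37=4.65)
Fill: take B (9 @ 178) → take E (10 @ 166) → take D (14 @ 209) → take C (36 @ 268) → take 15/37 of A → 69.73; 84/84 used.
Total value = 890.73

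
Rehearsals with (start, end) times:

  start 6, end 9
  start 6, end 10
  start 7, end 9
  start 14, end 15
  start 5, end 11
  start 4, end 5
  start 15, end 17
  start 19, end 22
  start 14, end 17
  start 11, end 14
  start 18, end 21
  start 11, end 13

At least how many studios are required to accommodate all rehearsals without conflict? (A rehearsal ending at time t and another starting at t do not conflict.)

Events (time:±→running): 4:+→1 5:-→0 5:+→1 6:+→2 6:+→3 7:+→4 … peak 4.

4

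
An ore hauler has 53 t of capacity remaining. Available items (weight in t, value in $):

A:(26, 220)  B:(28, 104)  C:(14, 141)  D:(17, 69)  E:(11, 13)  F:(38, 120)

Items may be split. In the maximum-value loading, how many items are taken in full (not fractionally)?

Ratios (sorted): C 10.07, A 8.46, D 4.06, B 3.71, F 3.16, E 1.18
take C (14 @ 141); take A (26 @ 220); take 13/17 of D → 52.76. Capacity used 53/53.
2 item(s) taken whole; one partial (take 13/17 of D).

2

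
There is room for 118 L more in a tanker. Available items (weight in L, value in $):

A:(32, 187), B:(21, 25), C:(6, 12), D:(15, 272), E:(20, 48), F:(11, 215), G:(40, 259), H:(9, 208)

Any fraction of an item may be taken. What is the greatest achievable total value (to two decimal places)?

Ratios (sorted): H 23.11, F 19.55, D 18.13, G 6.47, A 5.84, E 2.40, C 2.00, B 1.19
take H (9 @ 208); take F (11 @ 215); take D (15 @ 272); take G (40 @ 259); take A (32 @ 187); take 11/20 of E → 26.40. Capacity used 118/118.
Total value = 1167.40

1167.40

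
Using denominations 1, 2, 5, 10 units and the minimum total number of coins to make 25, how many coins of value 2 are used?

25 − 2×10→5 − 1×5→0
Count of 2: 0

0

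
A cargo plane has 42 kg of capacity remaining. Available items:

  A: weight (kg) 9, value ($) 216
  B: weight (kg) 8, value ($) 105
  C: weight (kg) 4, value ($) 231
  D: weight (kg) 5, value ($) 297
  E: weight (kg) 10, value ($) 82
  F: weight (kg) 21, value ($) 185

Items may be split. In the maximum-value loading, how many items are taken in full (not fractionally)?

Sort by value per unit weight and fill in that order.
Ratios (sorted): D 59.40, C 57.75, A 24.00, B 13.12, F 8.81, E 8.20
take D (5 @ 297); take C (4 @ 231); take A (9 @ 216); take B (8 @ 105); take 16/21 of F → 140.95. Capacity used 42/42.
4 item(s) taken whole; one partial (take 16/21 of F).

4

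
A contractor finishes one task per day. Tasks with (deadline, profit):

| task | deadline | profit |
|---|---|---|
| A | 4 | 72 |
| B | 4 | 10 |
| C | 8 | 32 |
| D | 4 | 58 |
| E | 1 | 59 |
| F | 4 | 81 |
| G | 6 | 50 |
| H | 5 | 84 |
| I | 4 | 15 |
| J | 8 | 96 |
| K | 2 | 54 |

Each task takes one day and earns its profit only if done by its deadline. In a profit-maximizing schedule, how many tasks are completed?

By profit: J(d8,96), H(d5,84), F(d4,81), A(d4,72), E(d1,59), D(d4,58), K(d2,54), G(d6,50), C(d8,32), I(d4,15), B(d4,10)
J→slot 8; H→slot 5; F→slot 4; A→slot 3; E→slot 1; D→slot 2; K skipped; G→slot 6; C→slot 7; I skipped; B skipped.
8 of 11 scheduled.

8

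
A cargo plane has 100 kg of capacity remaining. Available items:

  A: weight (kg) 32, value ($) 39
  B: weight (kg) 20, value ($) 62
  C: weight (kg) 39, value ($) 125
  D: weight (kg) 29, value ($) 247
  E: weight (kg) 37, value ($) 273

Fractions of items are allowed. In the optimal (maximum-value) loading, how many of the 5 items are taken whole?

Ratios (sorted): D 8.52, E 7.38, C 3.21, B 3.10, A 1.22
take D (29 @ 247); take E (37 @ 273); take 34/39 of C → 108.97. Capacity used 100/100.
2 item(s) taken whole; one partial (take 34/39 of C).

2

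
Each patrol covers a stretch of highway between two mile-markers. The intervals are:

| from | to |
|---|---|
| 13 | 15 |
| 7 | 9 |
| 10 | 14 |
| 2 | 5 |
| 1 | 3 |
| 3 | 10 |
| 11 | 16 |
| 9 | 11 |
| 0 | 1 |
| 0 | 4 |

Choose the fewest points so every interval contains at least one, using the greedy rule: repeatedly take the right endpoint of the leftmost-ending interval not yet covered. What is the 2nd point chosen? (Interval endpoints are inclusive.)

Process intervals by earliest right end; each time one isn't hit yet, stab at its right endpoint.
By right end: [0,1]  [1,3]  [0,4]  [2,5]  [7,9]  [3,10]  [9,11]  [10,14]  [13,15]  [11,16]
[0,1] uncovered → point at 1; [2,5] uncovered → point at 5; [7,9] uncovered → point at 9; [10,14] uncovered → point at 14.
Points: 1, 5, 9, 14 (4 total).

5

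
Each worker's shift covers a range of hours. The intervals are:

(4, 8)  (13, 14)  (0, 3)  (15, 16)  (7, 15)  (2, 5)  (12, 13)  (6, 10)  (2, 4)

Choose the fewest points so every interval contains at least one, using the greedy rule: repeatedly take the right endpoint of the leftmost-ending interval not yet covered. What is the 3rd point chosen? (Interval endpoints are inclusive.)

By right end: [0,3]  [2,4]  [2,5]  [4,8]  [6,10]  [12,13]  [13,14]  [7,15]  [15,16]
[0,3] uncovered → point at 3; [4,8] uncovered → point at 8; [12,13] uncovered → point at 13; [15,16] uncovered → point at 16.
Points: 3, 8, 13, 16 (4 total).

13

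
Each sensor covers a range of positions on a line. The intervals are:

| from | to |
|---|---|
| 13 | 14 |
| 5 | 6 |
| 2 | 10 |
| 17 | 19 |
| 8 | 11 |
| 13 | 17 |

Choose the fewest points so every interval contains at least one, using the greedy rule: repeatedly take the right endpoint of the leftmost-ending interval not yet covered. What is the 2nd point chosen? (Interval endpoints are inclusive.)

By right end: [5,6]  [2,10]  [8,11]  [13,14]  [13,17]  [17,19]
[5,6] uncovered → point at 6; [8,11] uncovered → point at 11; [13,14] uncovered → point at 14; [17,19] uncovered → point at 19.
Points: 6, 11, 14, 19 (4 total).

11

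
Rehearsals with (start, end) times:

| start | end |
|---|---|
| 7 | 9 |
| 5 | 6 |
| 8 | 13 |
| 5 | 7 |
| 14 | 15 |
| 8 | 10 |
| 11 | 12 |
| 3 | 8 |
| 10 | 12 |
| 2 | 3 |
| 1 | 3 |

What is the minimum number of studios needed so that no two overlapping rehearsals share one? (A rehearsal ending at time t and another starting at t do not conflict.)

3

starts: [1, 2, 3, 5, 5, 7, 8, 8, 10, 11, 14]
ends:   [3, 3, 6, 7, 8, 9, 10, 12, 12, 13, 15]
s1→1 s2→2 e3→1 e3→0 s3→1 s5→2 s5→3  — peak 3.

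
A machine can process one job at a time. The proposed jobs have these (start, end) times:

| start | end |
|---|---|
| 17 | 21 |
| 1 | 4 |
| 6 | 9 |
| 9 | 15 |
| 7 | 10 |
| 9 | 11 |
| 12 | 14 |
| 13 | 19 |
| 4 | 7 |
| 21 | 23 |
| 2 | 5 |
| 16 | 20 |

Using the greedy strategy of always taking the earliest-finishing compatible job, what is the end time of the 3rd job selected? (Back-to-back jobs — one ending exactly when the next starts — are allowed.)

By end time: (1,4), (2,5), (4,7), (6,9), (7,10), (9,11), (12,14), (9,15), (13,19), (16,20), (17,21), (21,23).
Pick (1,4); next start ≥ 4 → (4,7); next start ≥ 7 → (7,10); next start ≥ 10 → (12,14); next start ≥ 14 → (16,20); next start ≥ 20 → (21,23).
Selected: (1,4) (4,7) (7,10) (12,14) (16,20) (21,23)

10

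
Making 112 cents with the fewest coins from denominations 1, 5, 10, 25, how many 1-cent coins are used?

2

Greedy: take as many of the largest coin as possible, then repeat with the remainder.
112 = 4×25 + 1×10 + 2×1
Count of 1: 2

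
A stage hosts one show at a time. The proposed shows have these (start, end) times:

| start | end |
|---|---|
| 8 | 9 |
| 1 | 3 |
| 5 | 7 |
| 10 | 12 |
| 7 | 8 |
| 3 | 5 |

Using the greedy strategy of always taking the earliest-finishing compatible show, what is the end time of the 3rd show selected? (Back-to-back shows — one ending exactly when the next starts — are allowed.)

Sorted by end: (1,3)  (3,5)  (5,7)  (7,8)  (8,9)  (10,12)
take (1,3); take (3,5); take (5,7); take (7,8); take (8,9); take (10,12).
Selected: (1,3) (3,5) (5,7) (7,8) (8,9) (10,12)

7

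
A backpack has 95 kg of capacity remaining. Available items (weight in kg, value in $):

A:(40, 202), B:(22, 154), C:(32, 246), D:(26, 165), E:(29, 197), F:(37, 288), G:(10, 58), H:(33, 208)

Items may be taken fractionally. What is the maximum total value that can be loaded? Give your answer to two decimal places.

715.17

Sort by value per unit weight and fill in that order.
Order: F (288/37=7.78) > C (246/32=7.69) > B (154/22=7.00) > E (197/29=6.79) > D (165/26=6.35) > H (208/33=6.30) > G (58/10=5.80) > A (202/40=5.05)
Fill: take F (37 @ 288) → take C (32 @ 246) → take B (22 @ 154) → take 4/29 of E → 27.17; 95/95 used.
Total value = 715.17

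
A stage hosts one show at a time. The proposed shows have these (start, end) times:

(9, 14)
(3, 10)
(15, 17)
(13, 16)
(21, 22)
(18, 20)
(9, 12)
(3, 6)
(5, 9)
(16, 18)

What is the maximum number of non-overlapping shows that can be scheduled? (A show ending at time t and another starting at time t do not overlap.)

6

Greedy by earliest finish: after sorting by end time, pick each interval compatible with the last pick.
Sorted by end: (3,6)  (5,9)  (3,10)  (9,12)  (9,14)  (13,16)  (15,17)  (16,18)  (18,20)  (21,22)
take (3,6); skip (5,9); take (9,12); skip (9,14); take (13,16); take (16,18); take (18,20); take (21,22).
Selected 6 shows.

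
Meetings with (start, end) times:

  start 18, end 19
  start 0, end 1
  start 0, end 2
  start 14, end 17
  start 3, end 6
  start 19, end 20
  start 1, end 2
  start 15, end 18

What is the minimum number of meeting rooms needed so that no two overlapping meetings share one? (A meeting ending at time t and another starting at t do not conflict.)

2

The answer is the maximum number of intervals overlapping at any instant.
Events (time:±→running): 0:+→1 0:+→2 … peak 2.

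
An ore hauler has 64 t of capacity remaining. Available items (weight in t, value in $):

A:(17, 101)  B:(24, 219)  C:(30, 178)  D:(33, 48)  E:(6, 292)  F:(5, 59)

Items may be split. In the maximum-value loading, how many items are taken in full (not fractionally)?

Greedy by value/weight ratio, highest first.
Order: E (292/6=48.67) > F (59/5=11.80) > B (219/24=9.12) > A (101/17=5.94) > C (178/30=5.93) > D (48/33=1.45)
Fill: take E (6 @ 292) → take F (5 @ 59) → take B (24 @ 219) → take A (17 @ 101) → take 12/30 of C → 71.20; 64/64 used.
4 item(s) taken whole; one partial (take 12/30 of C).

4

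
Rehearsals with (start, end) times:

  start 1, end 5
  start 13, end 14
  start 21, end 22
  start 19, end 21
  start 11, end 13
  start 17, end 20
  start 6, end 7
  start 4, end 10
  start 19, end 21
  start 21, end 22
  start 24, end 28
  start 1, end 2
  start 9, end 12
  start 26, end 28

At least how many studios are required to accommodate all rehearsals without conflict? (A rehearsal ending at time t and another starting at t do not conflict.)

Count concurrent intervals with a sweep; the peak is the room count.
Events (time:±→running): 1:+→1 1:+→2 2:-→1 4:+→2 5:-→1 6:+→2 7:-→1 9:+→2 10:-→1 11:+→2 12:-→1 13:-→0 13:+→1 14:-→0 17:+→1 19:+→2 19:+→3 … peak 3.

3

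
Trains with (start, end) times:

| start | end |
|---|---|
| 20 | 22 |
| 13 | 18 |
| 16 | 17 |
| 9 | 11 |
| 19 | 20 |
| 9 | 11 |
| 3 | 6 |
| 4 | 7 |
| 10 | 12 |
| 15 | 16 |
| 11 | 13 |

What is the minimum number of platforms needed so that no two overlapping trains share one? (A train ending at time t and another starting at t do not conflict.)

3

Events (time:±→running): 3:+→1 4:+→2 6:-→1 7:-→0 9:+→1 9:+→2 10:+→3 … peak 3.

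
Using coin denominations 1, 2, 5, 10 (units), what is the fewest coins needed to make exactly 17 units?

3

Greedy: take as many of the largest coin as possible, then repeat with the remainder.
17 = 1×10 + 1×5 + 1×2
Total coins = 1 + 1 + 1 = 3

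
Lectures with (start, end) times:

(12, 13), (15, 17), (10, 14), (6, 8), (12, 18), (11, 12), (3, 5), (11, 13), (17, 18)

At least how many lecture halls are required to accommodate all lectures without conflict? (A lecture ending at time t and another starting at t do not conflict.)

Count concurrent intervals with a sweep; the peak is the room count.
starts: [3, 6, 10, 11, 11, 12, 12, 15, 17]
ends:   [5, 8, 12, 13, 13, 14, 17, 18, 18]
s3→1 e5→0 s6→1 e8→0 s10→1 s11→2 s11→3 e12→2 s12→3 s12→4  — peak 4.

4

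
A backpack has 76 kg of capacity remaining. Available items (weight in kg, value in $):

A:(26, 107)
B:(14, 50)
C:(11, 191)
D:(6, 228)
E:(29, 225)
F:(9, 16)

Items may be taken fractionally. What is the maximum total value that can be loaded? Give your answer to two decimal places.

765.29

Greedy by value/weight ratio, highest first.
Ratios (sorted): D 38.00, C 17.36, E 7.76, A 4.12, B 3.57, F 1.78
take D (6 @ 228); take C (11 @ 191); take E (29 @ 225); take A (26 @ 107); take 4/14 of B → 14.29. Capacity used 76/76.
Total value = 765.29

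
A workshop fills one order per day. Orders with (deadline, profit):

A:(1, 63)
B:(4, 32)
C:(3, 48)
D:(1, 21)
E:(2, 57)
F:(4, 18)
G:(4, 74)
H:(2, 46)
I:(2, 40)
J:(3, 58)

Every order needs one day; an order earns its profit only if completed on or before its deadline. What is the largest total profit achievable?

Sort by profit descending; place each in the latest free slot ≤ its deadline.
Profit order: G=74 A=63 J=58 E=57 C=48 H=46 I=40 B=32 D=21 F=18
Assign: G→slot 4, A→slot 1, J→slot 3, E→slot 2, C skipped, H skipped, I skipped, B skipped, D skipped, F skipped.
Slots: [1:A] [2:E] [3:J] [4:G]
Profit = 63 + 57 + 58 + 74 = 252

252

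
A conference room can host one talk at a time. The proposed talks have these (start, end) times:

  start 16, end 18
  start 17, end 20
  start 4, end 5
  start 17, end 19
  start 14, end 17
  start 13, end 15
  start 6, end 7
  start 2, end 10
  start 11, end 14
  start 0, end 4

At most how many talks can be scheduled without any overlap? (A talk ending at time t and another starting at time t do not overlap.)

Sorted by end: (0,4)  (4,5)  (6,7)  (2,10)  (11,14)  (13,15)  (14,17)  (16,18)  (17,19)  (17,20)
take (0,4); take (4,5); take (6,7); take (11,14); take (14,17); skip (16,18); take (17,19); skip (17,20).
Selected 6 talks.

6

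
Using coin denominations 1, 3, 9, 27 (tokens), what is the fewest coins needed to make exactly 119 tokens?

Greedy: take as many of the largest coin as possible, then repeat with the remainder.
119 = 4×27 + 1×9 + 2×1
Total coins = 4 + 1 + 2 = 7

7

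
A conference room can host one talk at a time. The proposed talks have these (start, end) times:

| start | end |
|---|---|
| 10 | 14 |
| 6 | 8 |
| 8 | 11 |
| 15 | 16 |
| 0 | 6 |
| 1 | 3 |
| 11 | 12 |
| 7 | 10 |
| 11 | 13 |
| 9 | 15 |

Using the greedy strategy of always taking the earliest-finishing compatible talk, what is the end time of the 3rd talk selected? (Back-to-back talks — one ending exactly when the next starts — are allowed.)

By end time: (1,3), (0,6), (6,8), (7,10), (8,11), (11,12), (11,13), (10,14), (9,15), (15,16).
Pick (1,3); next start ≥ 3 → (6,8); next start ≥ 8 → (8,11); next start ≥ 11 → (11,12); next start ≥ 12 → (15,16).
Selected: (1,3) (6,8) (8,11) (11,12) (15,16)

11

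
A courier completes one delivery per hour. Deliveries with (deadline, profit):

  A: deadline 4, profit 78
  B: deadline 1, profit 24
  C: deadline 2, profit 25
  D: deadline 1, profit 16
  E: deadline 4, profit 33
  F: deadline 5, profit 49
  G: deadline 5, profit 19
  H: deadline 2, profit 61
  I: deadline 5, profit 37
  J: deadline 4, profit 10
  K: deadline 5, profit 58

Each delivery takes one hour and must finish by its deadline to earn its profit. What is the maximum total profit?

283

Profit order: A=78 H=61 K=58 F=49 I=37 E=33 C=25 B=24 G=19 D=16 J=10
Assign: A→slot 4, H→slot 2, K→slot 5, F→slot 3, I→slot 1, E skipped, C skipped, B skipped, G skipped, D skipped, J skipped.
Slots: [1:I] [2:H] [3:F] [4:A] [5:K]
Profit = 37 + 61 + 49 + 78 + 58 = 283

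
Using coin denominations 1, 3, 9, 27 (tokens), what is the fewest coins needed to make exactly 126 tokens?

6

Use the largest denomination that fits, subtract, and repeat.
126 − 4×27→18 − 2×9→0
Total coins = 4 + 2 = 6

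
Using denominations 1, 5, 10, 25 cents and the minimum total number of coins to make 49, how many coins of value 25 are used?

Use the largest denomination that fits, subtract, and repeat.
49 = 1×25 + 2×10 + 4×1
Count of 25: 1

1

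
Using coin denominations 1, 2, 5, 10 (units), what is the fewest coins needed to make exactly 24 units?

4

Greedy: take as many of the largest coin as possible, then repeat with the remainder.
24 = 2×10 + 2×2
Total coins = 2 + 2 = 4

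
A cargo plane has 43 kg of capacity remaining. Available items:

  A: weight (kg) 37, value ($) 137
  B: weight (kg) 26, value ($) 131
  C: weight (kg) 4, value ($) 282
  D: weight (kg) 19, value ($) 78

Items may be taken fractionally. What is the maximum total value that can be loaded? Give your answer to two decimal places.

466.37

Greedy by value/weight ratio, highest first.
Order: C (282/4=70.50) > B (131/26=5.04) > D (78/19=4.11) > A (137/37=3.70)
Fill: take C (4 @ 282) → take B (26 @ 131) → take 13/19 of D → 53.37; 43/43 used.
Total value = 466.37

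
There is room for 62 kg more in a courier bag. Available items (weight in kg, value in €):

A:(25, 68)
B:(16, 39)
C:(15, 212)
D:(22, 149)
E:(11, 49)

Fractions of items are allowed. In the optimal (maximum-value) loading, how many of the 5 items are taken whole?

3

Sort by value per unit weight and fill in that order.
Order: C (212/15=14.13) > D (149/22=6.77) > E (49/11=4.45) > A (68/25=2.72) > B (39/16=2.44)
Fill: take C (15 @ 212) → take D (22 @ 149) → take E (11 @ 49) → take 14/25 of A → 38.08; 62/62 used.
3 item(s) taken whole; one partial (take 14/25 of A).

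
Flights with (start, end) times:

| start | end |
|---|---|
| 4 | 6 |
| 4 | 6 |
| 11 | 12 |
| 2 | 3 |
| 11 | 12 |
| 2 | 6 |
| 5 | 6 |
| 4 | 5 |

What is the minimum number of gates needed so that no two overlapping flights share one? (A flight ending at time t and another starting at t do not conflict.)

starts: [2, 2, 4, 4, 4, 5, 11, 11]
ends:   [3, 5, 6, 6, 6, 6, 12, 12]
s2→1 s2→2 e3→1 s4→2 s4→3 s4→4  — peak 4.

4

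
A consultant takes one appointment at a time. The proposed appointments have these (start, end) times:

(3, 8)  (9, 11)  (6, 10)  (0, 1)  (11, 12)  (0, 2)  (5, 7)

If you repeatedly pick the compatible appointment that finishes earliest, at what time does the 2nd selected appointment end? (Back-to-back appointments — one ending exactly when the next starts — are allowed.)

7

Sorted by end: (0,1)  (0,2)  (5,7)  (3,8)  (6,10)  (9,11)  (11,12)
take (0,1); take (5,7); skip (6,10); take (9,11); take (11,12).
Selected: (0,1) (5,7) (9,11) (11,12)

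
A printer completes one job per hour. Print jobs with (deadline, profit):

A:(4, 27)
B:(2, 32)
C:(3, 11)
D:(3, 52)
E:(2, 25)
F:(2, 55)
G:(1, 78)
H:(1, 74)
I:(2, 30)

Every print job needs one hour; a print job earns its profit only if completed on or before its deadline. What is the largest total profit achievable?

Take jobs in profit order; each goes to the latest open slot no later than its deadline.
By profit: G(d1,78), H(d1,74), F(d2,55), D(d3,52), B(d2,32), I(d2,30), A(d4,27), E(d2,25), C(d3,11)
G→slot 1; H skipped; F→slot 2; D→slot 3; B skipped; I skipped; A→slot 4; E skipped; C skipped.
Profit = 78 + 55 + 52 + 27 = 212

212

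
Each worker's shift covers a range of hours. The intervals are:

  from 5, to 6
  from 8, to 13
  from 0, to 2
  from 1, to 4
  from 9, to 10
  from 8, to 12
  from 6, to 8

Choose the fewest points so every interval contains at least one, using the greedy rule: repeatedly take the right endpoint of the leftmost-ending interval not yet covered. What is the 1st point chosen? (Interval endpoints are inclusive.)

Sorted: [0,2] [1,4] [5,6] [6,8] [9,10] [8,12] [8,13]
{[0,2],[1,4]} hit by 2; {[5,6],[6,8]} hit by 6; {[9,10],[8,12],[8,13]} hit by 10.
Points: 2, 6, 10 (3 total).

2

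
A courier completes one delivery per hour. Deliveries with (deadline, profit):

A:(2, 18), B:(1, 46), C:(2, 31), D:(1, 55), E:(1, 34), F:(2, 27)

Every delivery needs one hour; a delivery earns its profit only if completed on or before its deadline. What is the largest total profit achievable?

86

Sort by profit descending; place each in the latest free slot ≤ its deadline.
Profit order: D=55 B=46 E=34 C=31 F=27 A=18
Assign: D→slot 1, B skipped, E skipped, C→slot 2, F skipped, A skipped.
Slots: [1:D] [2:C]
Profit = 55 + 31 = 86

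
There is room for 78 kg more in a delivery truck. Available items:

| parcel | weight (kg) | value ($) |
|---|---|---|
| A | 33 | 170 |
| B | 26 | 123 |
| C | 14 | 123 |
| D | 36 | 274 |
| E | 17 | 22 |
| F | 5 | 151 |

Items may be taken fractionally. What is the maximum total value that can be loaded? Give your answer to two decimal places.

Greedy by value/weight ratio, highest first.
Ratios (sorted): F 30.20, C 8.79, D 7.61, A 5.15, B 4.73, E 1.29
take F (5 @ 151); take C (14 @ 123); take D (36 @ 274); take 23/33 of A → 118.48. Capacity used 78/78.
Total value = 666.48

666.48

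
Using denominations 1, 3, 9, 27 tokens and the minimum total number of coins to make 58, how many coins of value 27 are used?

Greedy: take as many of the largest coin as possible, then repeat with the remainder.
58 − 2×27→4 − 1×3→1 − 1×1→0
Count of 27: 2

2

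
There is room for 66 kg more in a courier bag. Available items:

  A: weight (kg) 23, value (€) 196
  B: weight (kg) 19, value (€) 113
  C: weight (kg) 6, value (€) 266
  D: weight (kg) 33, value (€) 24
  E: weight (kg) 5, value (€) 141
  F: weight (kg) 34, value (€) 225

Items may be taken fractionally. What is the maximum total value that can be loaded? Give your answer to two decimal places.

814.76

Sort by value per unit weight and fill in that order.
Order: C (266/6=44.33) > E (141/5=28.20) > A (196/23=8.52) > F (225/34=6.62) > B (113/19=5.95) > D (24/33=0.73)
Fill: take C (6 @ 266) → take E (5 @ 141) → take A (23 @ 196) → take 32/34 of F → 211.76; 66/66 used.
Total value = 814.76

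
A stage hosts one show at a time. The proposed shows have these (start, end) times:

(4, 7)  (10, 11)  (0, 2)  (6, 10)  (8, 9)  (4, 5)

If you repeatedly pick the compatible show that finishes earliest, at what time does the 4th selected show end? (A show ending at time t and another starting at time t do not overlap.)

Order by finish time; keep every interval that doesn't clash with the previous kept one.
By end time: (0,2), (4,5), (4,7), (8,9), (6,10), (10,11).
Pick (0,2); next start ≥ 2 → (4,5); next start ≥ 5 → (8,9); next start ≥ 9 → (10,11).
Selected: (0,2) (4,5) (8,9) (10,11)

11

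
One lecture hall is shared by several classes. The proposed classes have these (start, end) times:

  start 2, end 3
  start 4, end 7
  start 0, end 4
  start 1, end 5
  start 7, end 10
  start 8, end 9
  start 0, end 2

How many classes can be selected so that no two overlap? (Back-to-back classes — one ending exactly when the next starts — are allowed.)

By end time: (0,2), (2,3), (0,4), (1,5), (4,7), (8,9), (7,10).
Pick (0,2); next start ≥ 2 → (2,3); next start ≥ 3 → (4,7); next start ≥ 7 → (8,9).
Selected 4 classes.

4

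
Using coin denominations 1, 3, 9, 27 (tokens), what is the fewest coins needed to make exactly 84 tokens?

4

84 − 3×27→3 − 1×3→0
Total coins = 3 + 1 = 4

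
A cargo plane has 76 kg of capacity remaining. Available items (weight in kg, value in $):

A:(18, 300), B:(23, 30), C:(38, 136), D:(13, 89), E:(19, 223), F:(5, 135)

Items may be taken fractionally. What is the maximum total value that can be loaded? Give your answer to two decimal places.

Greedy by value/weight ratio, highest first.
Ratios (sorted): F 27.00, A 16.67, E 11.74, D 6.85, C 3.58, B 1.30
take F (5 @ 135); take A (18 @ 300); take E (19 @ 223); take D (13 @ 89); take 21/38 of C → 75.16. Capacity used 76/76.
Total value = 822.16

822.16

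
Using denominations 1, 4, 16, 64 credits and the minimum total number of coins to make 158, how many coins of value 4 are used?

158 = 2×64 + 1×16 + 3×4 + 2×1
Count of 4: 3

3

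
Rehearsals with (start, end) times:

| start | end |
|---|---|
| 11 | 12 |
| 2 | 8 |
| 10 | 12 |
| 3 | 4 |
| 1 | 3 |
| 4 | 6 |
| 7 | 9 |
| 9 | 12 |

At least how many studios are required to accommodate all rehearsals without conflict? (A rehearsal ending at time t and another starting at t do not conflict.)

3

Count concurrent intervals with a sweep; the peak is the room count.
Events (time:±→running): 1:+→1 2:+→2 3:-→1 3:+→2 4:-→1 4:+→2 6:-→1 7:+→2 8:-→1 9:-→0 9:+→1 10:+→2 11:+→3 … peak 3.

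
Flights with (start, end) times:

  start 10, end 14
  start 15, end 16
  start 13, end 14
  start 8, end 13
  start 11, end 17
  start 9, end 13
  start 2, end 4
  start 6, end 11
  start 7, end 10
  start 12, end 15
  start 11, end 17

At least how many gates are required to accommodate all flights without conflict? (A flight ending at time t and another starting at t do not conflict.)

6

Count concurrent intervals with a sweep; the peak is the room count.
Events (time:±→running): 2:+→1 4:-→0 6:+→1 7:+→2 8:+→3 9:+→4 10:-→3 10:+→4 11:-→3 11:+→4 11:+→5 12:+→6 … peak 6.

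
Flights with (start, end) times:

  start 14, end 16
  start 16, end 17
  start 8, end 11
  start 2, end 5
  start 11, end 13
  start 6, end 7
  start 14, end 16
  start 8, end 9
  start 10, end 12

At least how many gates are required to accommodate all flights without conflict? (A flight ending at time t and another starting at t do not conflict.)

2

Count concurrent intervals with a sweep; the peak is the room count.
starts: [2, 6, 8, 8, 10, 11, 14, 14, 16]
ends:   [5, 7, 9, 11, 12, 13, 16, 16, 17]
s2→1 e5→0 s6→1 e7→0 s8→1 s8→2  — peak 2.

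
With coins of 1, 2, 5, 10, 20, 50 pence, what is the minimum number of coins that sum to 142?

5

142 − 2×50→42 − 2×20→2 − 1×2→0
Total coins = 2 + 2 + 1 = 5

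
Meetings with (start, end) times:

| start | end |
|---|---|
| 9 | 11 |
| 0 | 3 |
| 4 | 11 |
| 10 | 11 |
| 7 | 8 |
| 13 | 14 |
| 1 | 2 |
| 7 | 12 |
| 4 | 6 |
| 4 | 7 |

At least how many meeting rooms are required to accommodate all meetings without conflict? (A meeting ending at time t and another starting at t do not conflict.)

4

Count concurrent intervals with a sweep; the peak is the room count.
Events (time:±→running): 0:+→1 1:+→2 2:-→1 3:-→0 4:+→1 4:+→2 4:+→3 6:-→2 7:-→1 7:+→2 7:+→3 8:-→2 9:+→3 10:+→4 … peak 4.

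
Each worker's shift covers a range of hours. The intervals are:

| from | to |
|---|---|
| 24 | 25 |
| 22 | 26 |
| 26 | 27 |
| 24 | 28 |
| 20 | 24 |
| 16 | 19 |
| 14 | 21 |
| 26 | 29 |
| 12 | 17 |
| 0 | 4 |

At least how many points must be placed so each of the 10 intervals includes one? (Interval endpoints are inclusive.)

Process intervals by earliest right end; each time one isn't hit yet, stab at its right endpoint.
By right end: [0,4]  [12,17]  [16,19]  [14,21]  [20,24]  [24,25]  [22,26]  [26,27]  [24,28]  [26,29]
[0,4] uncovered → point at 4; [12,17] uncovered → point at 17; [20,24] uncovered → point at 24; [26,27] uncovered → point at 27.
Points: 4, 17, 24, 27 (4 total).

4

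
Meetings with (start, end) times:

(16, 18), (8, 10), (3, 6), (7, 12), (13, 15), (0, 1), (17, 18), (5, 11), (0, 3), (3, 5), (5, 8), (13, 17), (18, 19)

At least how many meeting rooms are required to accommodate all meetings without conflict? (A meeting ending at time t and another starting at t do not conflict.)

Count concurrent intervals with a sweep; the peak is the room count.
Events (time:±→running): 0:+→1 0:+→2 1:-→1 3:-→0 3:+→1 3:+→2 5:-→1 5:+→2 5:+→3 … peak 3.

3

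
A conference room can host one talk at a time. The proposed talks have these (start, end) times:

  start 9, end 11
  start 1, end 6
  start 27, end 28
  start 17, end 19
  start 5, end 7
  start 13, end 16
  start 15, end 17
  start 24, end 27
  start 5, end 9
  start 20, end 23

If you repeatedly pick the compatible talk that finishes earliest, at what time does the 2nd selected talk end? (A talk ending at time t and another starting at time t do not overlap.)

By end time: (1,6), (5,7), (5,9), (9,11), (13,16), (15,17), (17,19), (20,23), (24,27), (27,28).
Pick (1,6); next start ≥ 6 → (9,11); next start ≥ 11 → (13,16); next start ≥ 16 → (17,19); next start ≥ 19 → (20,23); next start ≥ 23 → (24,27); next start ≥ 27 → (27,28).
Selected: (1,6) (9,11) (13,16) (17,19) (20,23) (24,27) (27,28)

11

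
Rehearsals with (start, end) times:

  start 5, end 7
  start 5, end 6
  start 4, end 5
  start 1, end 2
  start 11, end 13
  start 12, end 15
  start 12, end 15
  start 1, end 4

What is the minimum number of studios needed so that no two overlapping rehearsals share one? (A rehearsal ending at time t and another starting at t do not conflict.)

The answer is the maximum number of intervals overlapping at any instant.
starts: [1, 1, 4, 5, 5, 11, 12, 12]
ends:   [2, 4, 5, 6, 7, 13, 15, 15]
s1→1 s1→2 e2→1 e4→0 s4→1 e5→0 s5→1 s5→2 e6→1 e7→0 s11→1 s12→2 s12→3  — peak 3.

3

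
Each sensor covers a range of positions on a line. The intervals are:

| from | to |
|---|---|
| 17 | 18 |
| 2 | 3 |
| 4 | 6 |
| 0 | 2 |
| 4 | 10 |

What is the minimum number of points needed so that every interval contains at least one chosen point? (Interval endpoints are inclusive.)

Sorted: [0,2] [2,3] [4,6] [4,10] [17,18]
{[0,2],[2,3]} hit by 2; {[4,6],[4,10]} hit by 6; {[17,18]} hit by 18.
Points: 2, 6, 18 (3 total).

3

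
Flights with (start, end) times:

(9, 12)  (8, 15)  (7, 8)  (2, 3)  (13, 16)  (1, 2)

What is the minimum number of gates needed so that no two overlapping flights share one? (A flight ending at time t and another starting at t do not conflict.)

Count concurrent intervals with a sweep; the peak is the room count.
Events (time:±→running): 1:+→1 2:-→0 2:+→1 3:-→0 7:+→1 8:-→0 8:+→1 9:+→2 … peak 2.

2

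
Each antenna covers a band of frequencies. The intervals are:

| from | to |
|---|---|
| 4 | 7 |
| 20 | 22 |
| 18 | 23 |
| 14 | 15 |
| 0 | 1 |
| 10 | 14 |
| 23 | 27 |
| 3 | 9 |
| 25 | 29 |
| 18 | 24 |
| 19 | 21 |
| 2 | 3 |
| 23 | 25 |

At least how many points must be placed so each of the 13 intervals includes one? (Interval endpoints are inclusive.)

Sort by right endpoint; whenever an interval is uncovered, place a point at its right end.
By right end: [0,1]  [2,3]  [4,7]  [3,9]  [10,14]  [14,15]  [19,21]  [20,22]  [18,23]  [18,24]  [23,25]  [23,27]  [25,29]
[0,1] uncovered → point at 1; [2,3] uncovered → point at 3; [4,7] uncovered → point at 7; [10,14] uncovered → point at 14; [19,21] uncovered → point at 21; [23,25] uncovered → point at 25.
Points: 1, 3, 7, 14, 21, 25 (6 total).

6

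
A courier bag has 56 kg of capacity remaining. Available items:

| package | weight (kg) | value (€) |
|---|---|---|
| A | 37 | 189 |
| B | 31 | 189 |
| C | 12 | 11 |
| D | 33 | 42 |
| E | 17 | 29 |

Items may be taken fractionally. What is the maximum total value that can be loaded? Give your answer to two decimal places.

Greedy by value/weight ratio, highest first.
Order: B (189/31=6.10) > A (189/37=5.11) > E (29/17=1.71) > D (42/33=1.27) > C (11/12=0.92)
Fill: take B (31 @ 189) → take 25/37 of A → 127.70; 56/56 used.
Total value = 316.70

316.70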